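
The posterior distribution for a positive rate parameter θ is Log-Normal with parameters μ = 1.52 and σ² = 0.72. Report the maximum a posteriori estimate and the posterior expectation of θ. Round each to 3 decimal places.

maximum a posteriori estimate = 2.226, posterior expectation = 6.554

Mode = exp(μ − σ²) = exp(0.80) = 2.226.
Mean = exp(μ + σ²/2) = exp(1.880) = 6.554.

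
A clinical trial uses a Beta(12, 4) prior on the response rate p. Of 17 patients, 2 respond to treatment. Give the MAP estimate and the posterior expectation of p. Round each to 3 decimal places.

Posterior: Beta(12+2, 4+15) = Beta(14, 19).
Mode = (14−1)/(14+19−2) = 13/31 = 0.419.
Mean = 14/(14+19) = 14/33 = 0.424.

MAP = 0.419, posterior mean = 0.424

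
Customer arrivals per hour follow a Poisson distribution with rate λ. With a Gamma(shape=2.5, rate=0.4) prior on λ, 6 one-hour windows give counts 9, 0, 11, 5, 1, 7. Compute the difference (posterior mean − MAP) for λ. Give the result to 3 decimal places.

Σ counts = 33. Posterior: Gamma(shape = 2.5+33 = 35.5, rate = 0.4+6 = 6.4).
Mode = (α−1)/β = 34.5/6.4 = 5.391.
Mean = α/β = 35.5/6.4 = 5.547.
Difference = 5.547 − 5.391 = 0.156.

0.156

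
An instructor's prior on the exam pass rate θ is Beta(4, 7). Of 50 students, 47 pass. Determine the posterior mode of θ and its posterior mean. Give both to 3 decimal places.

MAP = 0.847, posterior mean = 0.836

Posterior: Beta(4+47, 7+3) = Beta(51, 10).
Mode = (51−1)/(51+10−2) = 50/59 = 0.847.
Mean = 51/(51+10) = 51/61 = 0.836.
Mode > mean: the posterior has a left tail.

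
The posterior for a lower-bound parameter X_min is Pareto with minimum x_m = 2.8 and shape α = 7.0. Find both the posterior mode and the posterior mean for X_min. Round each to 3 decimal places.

MAP = 2.800; posterior mean = 3.267

The Pareto density is strictly decreasing on [x_m, ∞), so the mode is x_m = 2.800.
Mean = α·x_m/(α−1) = 7.0·2.8/6.0 = 3.267.
Right-skewed posterior ⇒ mode < mean.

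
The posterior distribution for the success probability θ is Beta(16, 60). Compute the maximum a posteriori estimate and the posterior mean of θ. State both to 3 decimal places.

Mode = (16−1)/(16+60−2) = 15/74 = 0.203.
Mean = 16/(16+60) = 16/76 = 0.211.
The mean is pulled above the mode by the posterior's right skew.

θ_MAP = 0.203, E[θ|data] = 0.211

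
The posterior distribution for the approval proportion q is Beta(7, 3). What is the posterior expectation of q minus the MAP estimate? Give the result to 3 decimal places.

Mode = (7−1)/(7+3−2) = 6/8 = 0.750.
Mean = 7/(7+3) = 7/10 = 0.700.
Difference = 0.700 − 0.750 = -0.050.

-0.050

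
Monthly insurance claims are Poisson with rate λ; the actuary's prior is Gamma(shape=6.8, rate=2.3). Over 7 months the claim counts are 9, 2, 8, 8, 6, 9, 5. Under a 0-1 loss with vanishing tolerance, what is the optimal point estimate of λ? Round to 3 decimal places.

Σ counts = 47. Posterior: Gamma(shape = 6.8+47 = 53.8, rate = 2.3+7 = 9.3).
Mode = (α−1)/β = 52.8/9.3 = 5.677.
Mean = α/β = 53.8/9.3 = 5.785.
This is the posterior mode — the MAP estimate.

5.677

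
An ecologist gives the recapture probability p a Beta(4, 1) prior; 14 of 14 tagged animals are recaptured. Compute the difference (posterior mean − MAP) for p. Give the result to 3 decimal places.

-0.053

Posterior: Beta(4+14, 1+0) = Beta(18, 1).
Since β = 1 ≤ 1 and α > 1, the Beta density is monotone increasing on [0,1]; the mode is at 1.
Mean = 18/(18+1) = 0.947.
Difference = 0.947 − 1.000 = -0.053.
The mean is pulled below the mode by the posterior's left skew.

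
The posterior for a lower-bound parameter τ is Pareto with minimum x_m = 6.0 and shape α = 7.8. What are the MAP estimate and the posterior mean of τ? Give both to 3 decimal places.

The Pareto density is strictly decreasing on [x_m, ∞), so the mode is x_m = 6.000.
Mean = α·x_m/(α−1) = 7.8·6.0/6.8 = 6.882.

MAP = 6.000; posterior mean = 6.882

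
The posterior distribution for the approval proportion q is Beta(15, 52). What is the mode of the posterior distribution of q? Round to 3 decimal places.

0.215

Mode = (15−1)/(15+52−2) = 14/65 = 0.215.
Mean = 15/(15+52) = 15/67 = 0.224.
This is the posterior mode — the MAP estimate.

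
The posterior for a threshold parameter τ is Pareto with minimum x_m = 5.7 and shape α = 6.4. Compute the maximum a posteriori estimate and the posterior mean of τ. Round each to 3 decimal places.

MAP = 5.700, posterior mean = 6.756

The Pareto density is strictly decreasing on [x_m, ∞), so the mode is x_m = 5.700.
Mean = α·x_m/(α−1) = 6.4·5.7/5.4 = 6.756.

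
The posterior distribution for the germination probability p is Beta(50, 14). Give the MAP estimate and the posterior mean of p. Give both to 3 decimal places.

MAP: 0.790. Posterior mean: 0.781.

Mode = (50−1)/(50+14−2) = 49/62 = 0.790.
Mean = 50/(50+14) = 50/64 = 0.781.
Mode > mean: the posterior has a left tail.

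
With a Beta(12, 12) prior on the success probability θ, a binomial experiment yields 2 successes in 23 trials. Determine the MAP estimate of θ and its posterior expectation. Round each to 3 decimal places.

Posterior: Beta(12+2, 12+21) = Beta(14, 33).
Mode = (14−1)/(14+33−2) = 13/45 = 0.289.
Mean = 14/(14+33) = 14/47 = 0.298.

MAP = 0.289; posterior mean = 0.298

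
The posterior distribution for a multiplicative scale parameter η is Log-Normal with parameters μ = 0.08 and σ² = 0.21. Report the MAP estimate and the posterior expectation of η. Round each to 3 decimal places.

Mode = exp(μ − σ²) = exp(-0.13) = 0.878.
Mean = exp(μ + σ²/2) = exp(0.185) = 1.203.
Mean > mode: the posterior has a right tail.

MAP: 0.878. Posterior mean: 1.203.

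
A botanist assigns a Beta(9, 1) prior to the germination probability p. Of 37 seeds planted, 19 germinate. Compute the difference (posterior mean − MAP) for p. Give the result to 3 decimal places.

-0.004

Posterior: Beta(9+19, 1+18) = Beta(28, 19).
Mode = (28−1)/(28+19−2) = 27/45 = 0.600.
Mean = 28/(28+19) = 28/47 = 0.596.
Difference = 0.596 − 0.600 = -0.004.
The mean is pulled below the mode by the posterior's left skew.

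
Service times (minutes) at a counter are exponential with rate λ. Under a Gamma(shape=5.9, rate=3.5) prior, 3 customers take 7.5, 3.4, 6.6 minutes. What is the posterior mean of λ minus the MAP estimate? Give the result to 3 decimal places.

0.048

Σ times = 17.5. Posterior: Gamma(shape = 5.9+3 = 8.9, rate = 3.5+17.5 = 21.0).
Mode = (α−1)/β = 7.9/21.0 = 0.376.
Mean = α/β = 8.9/21.0 = 0.424.
Difference = 0.424 − 0.376 = 0.048.
The posterior is right-skewed, so the mean exceeds the mode.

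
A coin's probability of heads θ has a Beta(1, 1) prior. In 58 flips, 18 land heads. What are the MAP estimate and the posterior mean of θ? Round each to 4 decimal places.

θ_MAP = 0.3103, E[θ|data] = 0.3167

Posterior: Beta(1+18, 1+40) = Beta(19, 41).
Mode = (19−1)/(19+41−2) = 18/58 = 0.3103.
With a flat prior the MAP equals the MLE, 18/58.
Mean = 19/(19+41) = 19/60 = 0.3167.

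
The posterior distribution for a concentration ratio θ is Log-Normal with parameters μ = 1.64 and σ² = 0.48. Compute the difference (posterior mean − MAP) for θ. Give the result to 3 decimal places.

3.364

Mode = exp(μ − σ²) = exp(1.16) = 3.190.
Mean = exp(μ + σ²/2) = exp(1.880) = 6.554.
Difference = 6.554 − 3.190 = 3.364.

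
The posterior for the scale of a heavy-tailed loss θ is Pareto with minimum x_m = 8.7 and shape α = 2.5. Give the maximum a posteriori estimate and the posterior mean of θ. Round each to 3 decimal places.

The Pareto density is strictly decreasing on [x_m, ∞), so the mode is x_m = 8.700.
Mean = α·x_m/(α−1) = 2.5·8.7/1.5 = 14.500.

MAP = 8.700; posterior mean = 14.500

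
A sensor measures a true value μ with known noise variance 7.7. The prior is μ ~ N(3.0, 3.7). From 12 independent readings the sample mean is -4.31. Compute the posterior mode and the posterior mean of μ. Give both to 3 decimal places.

μ_MAP = -3.230, E[μ|data] = -3.230

Posterior for μ is Normal. Precision-weighted mean: (1/3.7·3.0 + 12/7.7·-4.31) / (1/3.7 + 12/7.7) = -3.230.
A Normal posterior is symmetric, so mode = mean.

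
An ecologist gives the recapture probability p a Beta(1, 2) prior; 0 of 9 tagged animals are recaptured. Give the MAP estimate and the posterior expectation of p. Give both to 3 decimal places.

Posterior: Beta(1+0, 2+9) = Beta(1, 11).
Since α = 1 ≤ 1 and β > 1, the Beta density is monotone decreasing on [0,1]; the mode is at 0.
Mean = 1/(1+11) = 0.083.
Right-skewed posterior ⇒ mode < mean.

MAP = 0.000, posterior mean = 0.083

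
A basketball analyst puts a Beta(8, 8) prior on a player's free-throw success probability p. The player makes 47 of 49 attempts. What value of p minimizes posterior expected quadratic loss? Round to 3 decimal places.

0.846

Posterior: Beta(8+47, 8+2) = Beta(55, 10).
Mode = (55−1)/(55+10−2) = 54/63 = 0.857.
Mean = 55/(55+10) = 55/65 = 0.846.
Quadratic loss ⇒ the optimal estimator is the posterior mean.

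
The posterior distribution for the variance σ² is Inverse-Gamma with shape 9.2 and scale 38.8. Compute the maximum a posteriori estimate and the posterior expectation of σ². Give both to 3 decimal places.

MAP = 3.804; posterior mean = 4.732

Mode = β/(α+1) = 38.8/10.2 = 3.804.
Mean = β/(α−1) = 38.8/8.2 = 4.732.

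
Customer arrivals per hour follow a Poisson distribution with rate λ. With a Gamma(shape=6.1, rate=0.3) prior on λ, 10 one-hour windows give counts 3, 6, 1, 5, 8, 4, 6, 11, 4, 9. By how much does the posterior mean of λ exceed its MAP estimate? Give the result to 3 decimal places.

0.097

Σ counts = 57. Posterior: Gamma(shape = 6.1+57 = 63.1, rate = 0.3+10 = 10.3).
Mode = (α−1)/β = 62.1/10.3 = 6.029.
Mean = α/β = 63.1/10.3 = 6.126.
Difference = 6.126 − 6.029 = 0.097.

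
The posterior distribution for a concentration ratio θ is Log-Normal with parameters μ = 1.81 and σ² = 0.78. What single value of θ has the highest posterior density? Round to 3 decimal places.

Mode = exp(μ − σ²) = exp(1.03) = 2.801.
Mean = exp(μ + σ²/2) = exp(2.200) = 9.025.
This is the posterior mode — the MAP estimate.

2.801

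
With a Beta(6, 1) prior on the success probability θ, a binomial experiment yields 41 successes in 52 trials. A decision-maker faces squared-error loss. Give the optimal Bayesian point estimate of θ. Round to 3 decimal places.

Posterior: Beta(6+41, 1+11) = Beta(47, 12).
Mode = (47−1)/(47+12−2) = 46/57 = 0.807.
Mean = 47/(47+12) = 47/59 = 0.797.
Squared-error loss ⇒ the optimal estimator is the posterior mean.

0.797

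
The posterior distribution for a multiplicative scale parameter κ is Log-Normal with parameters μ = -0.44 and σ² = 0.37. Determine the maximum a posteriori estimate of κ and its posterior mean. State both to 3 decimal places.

Mode = exp(μ − σ²) = exp(-0.81) = 0.445.
Mean = exp(μ + σ²/2) = exp(-0.255) = 0.775.
Mean > mode: the posterior has a right tail.

κ_MAP = 0.445, E[κ|data] = 0.775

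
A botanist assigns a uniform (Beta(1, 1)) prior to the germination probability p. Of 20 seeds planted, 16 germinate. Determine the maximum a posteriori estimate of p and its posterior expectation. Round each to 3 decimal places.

Posterior: Beta(1+16, 1+4) = Beta(17, 5).
Mode = (17−1)/(17+5−2) = 16/20 = 0.800.
Mean = 17/(17+5) = 17/22 = 0.773.
Mode > mean: the posterior has a left tail.

maximum a posteriori estimate = 0.800, posterior expectation = 0.773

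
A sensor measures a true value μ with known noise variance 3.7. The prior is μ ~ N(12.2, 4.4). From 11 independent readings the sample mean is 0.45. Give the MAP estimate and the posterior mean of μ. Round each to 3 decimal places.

Posterior for μ is Normal. Precision-weighted mean: (1/4.4·12.2 + 11/3.7·0.45) / (1/4.4 + 11/3.7) = 1.284.
A Normal posterior is symmetric, so mode = mean.

MAP: 1.284. Posterior mean: 1.284.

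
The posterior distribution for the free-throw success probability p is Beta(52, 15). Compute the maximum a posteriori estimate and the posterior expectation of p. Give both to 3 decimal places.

MAP = 0.785, posterior mean = 0.776

Mode = (52−1)/(52+15−2) = 51/65 = 0.785.
Mean = 52/(52+15) = 52/67 = 0.776.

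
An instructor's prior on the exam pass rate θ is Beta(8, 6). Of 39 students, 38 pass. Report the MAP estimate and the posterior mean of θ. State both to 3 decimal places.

Posterior: Beta(8+38, 6+1) = Beta(46, 7).
Mode = (46−1)/(46+7−2) = 45/51 = 0.882.
Mean = 46/(46+7) = 46/53 = 0.868.

θ_MAP = 0.882, E[θ|data] = 0.868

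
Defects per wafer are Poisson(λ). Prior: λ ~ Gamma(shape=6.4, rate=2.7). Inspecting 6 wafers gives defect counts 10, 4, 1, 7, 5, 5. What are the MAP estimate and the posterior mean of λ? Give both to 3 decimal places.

MAP estimate = 4.299, posterior mean = 4.414

Σ counts = 32. Posterior: Gamma(shape = 6.4+32 = 38.4, rate = 2.7+6 = 8.7).
Mode = (α−1)/β = 37.4/8.7 = 4.299.
Mean = α/β = 38.4/8.7 = 4.414.
The mean is pulled above the mode by the posterior's right skew.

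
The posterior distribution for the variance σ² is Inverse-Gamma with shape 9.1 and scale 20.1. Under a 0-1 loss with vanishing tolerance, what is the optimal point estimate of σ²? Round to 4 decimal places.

Mode = β/(α+1) = 20.1/10.1 = 1.9901.
Mean = β/(α−1) = 20.1/8.1 = 2.4815.
This is the posterior mode — the MAP estimate.

1.9901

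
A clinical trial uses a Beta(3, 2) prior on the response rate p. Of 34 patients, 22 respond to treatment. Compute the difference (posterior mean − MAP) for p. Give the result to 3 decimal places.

-0.008

Posterior: Beta(3+22, 2+12) = Beta(25, 14).
Mode = (25−1)/(25+14−2) = 24/37 = 0.649.
Mean = 25/(25+14) = 25/39 = 0.641.
Difference = 0.641 − 0.649 = -0.008.
The posterior is left-skewed, so the mode exceeds the mean.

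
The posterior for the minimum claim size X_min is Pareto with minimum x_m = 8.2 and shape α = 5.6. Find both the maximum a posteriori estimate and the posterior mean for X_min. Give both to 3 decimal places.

The Pareto density is strictly decreasing on [x_m, ∞), so the mode is x_m = 8.200.
Mean = α·x_m/(α−1) = 5.6·8.2/4.6 = 9.983.
Right-skewed posterior ⇒ mode < mean.

MAP = 8.200; posterior mean = 9.983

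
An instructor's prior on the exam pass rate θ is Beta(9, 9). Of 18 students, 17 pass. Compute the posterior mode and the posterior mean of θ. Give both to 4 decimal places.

θ_MAP = 0.7353, E[θ|data] = 0.7222

Posterior: Beta(9+17, 9+1) = Beta(26, 10).
Mode = (26−1)/(26+10−2) = 25/34 = 0.7353.
Mean = 26/(26+10) = 26/36 = 0.7222.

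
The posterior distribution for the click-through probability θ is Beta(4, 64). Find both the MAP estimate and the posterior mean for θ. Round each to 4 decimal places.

Mode = (4−1)/(4+64−2) = 3/66 = 0.0455.
Mean = 4/(4+64) = 4/68 = 0.0588.

MAP = 0.0455, posterior mean = 0.0588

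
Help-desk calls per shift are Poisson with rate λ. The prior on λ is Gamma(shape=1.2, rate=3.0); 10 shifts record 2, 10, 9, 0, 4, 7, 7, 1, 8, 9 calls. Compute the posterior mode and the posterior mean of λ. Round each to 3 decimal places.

MAP = 4.400, posterior mean = 4.477

Σ counts = 57. Posterior: Gamma(shape = 1.2+57 = 58.2, rate = 3.0+10 = 13.0).
Mode = (α−1)/β = 57.2/13.0 = 4.400.
Mean = α/β = 58.2/13.0 = 4.477.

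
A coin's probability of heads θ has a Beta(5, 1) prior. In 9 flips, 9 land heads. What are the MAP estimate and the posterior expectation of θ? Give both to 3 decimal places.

MAP = 1.000; posterior mean = 0.933

Posterior: Beta(5+9, 1+0) = Beta(14, 1).
Since β = 1 ≤ 1 and α > 1, the Beta density is monotone increasing on [0,1]; the mode is at 1.
Mean = 14/(14+1) = 0.933.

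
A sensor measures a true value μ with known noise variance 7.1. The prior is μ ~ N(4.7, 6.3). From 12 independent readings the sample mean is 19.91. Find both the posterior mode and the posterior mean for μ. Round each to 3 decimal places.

μ_MAP = 18.604, E[μ|data] = 18.604

Posterior for μ is Normal. Precision-weighted mean: (1/6.3·4.7 + 12/7.1·19.91) / (1/6.3 + 12/7.1) = 18.604.
A Normal posterior is symmetric, so mode = mean.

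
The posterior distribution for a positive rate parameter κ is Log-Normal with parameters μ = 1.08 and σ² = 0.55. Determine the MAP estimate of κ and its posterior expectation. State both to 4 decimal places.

Mode = exp(μ − σ²) = exp(0.53) = 1.6989.
Mean = exp(μ + σ²/2) = exp(1.355) = 3.8768.
Mean > mode: the posterior has a right tail.

MAP: 1.6989. Posterior mean: 3.8768.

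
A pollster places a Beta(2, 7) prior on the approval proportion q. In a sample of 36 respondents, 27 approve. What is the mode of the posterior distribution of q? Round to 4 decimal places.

0.6512

Posterior: Beta(2+27, 7+9) = Beta(29, 16).
Mode = (29−1)/(29+16−2) = 28/43 = 0.6512.
Mean = 29/(29+16) = 29/45 = 0.6444.
This is the posterior mode — the MAP estimate.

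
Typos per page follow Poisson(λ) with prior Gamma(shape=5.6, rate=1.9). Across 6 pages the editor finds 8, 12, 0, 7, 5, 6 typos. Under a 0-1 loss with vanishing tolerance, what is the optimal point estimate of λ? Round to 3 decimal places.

Σ counts = 38. Posterior: Gamma(shape = 5.6+38 = 43.6, rate = 1.9+6 = 7.9).
Mode = (α−1)/β = 42.6/7.9 = 5.392.
Mean = α/β = 43.6/7.9 = 5.519.
This is the posterior mode — the MAP estimate.

5.392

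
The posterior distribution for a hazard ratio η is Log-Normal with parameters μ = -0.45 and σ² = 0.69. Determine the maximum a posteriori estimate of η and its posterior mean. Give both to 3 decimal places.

Mode = exp(μ − σ²) = exp(-1.14) = 0.320.
Mean = exp(μ + σ²/2) = exp(-0.105) = 0.900.

MAP = 0.320, posterior mean = 0.900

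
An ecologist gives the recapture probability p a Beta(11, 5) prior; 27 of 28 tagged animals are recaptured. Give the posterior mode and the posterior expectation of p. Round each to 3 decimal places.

Posterior: Beta(11+27, 5+1) = Beta(38, 6).
Mode = (38−1)/(38+6−2) = 37/42 = 0.881.
Mean = 38/(38+6) = 38/44 = 0.864.

MAP = 0.881, posterior mean = 0.864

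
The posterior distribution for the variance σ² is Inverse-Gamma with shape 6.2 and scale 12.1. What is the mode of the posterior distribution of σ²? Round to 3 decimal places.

Mode = β/(α+1) = 12.1/7.2 = 1.681.
Mean = β/(α−1) = 12.1/5.2 = 2.327.
This is the posterior mode — the MAP estimate.

1.681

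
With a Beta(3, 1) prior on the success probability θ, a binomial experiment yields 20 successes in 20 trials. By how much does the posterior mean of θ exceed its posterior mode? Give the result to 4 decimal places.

Posterior: Beta(3+20, 1+0) = Beta(23, 1).
Since β = 1 ≤ 1 and α > 1, the Beta density is monotone increasing on [0,1]; the mode is at 1.
Mean = 23/(23+1) = 0.9583.
Difference = 0.9583 − 1.0000 = -0.0417.

-0.0417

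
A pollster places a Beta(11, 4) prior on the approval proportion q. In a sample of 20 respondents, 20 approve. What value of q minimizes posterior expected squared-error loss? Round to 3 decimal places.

Posterior: Beta(11+20, 4+0) = Beta(31, 4).
Mode = (31−1)/(31+4−2) = 30/33 = 0.909.
Mean = 31/(31+4) = 31/35 = 0.886.
Squared-error loss ⇒ the optimal estimator is the posterior mean.

0.886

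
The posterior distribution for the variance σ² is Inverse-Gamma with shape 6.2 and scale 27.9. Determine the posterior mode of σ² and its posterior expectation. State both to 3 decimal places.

Mode = β/(α+1) = 27.9/7.2 = 3.875.
Mean = β/(α−1) = 27.9/5.2 = 5.365.

MAP = 3.875, posterior mean = 5.365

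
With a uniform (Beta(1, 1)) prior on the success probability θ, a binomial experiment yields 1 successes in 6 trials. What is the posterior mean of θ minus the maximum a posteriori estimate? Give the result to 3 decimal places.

Posterior: Beta(1+1, 1+5) = Beta(2, 6).
Mode = (2−1)/(2+6−2) = 1/6 = 0.167.
With a flat prior the MAP equals the MLE, 1/6.
Mean = 2/(2+6) = 2/8 = 0.250.
Difference = 0.250 − 0.167 = 0.083.

0.083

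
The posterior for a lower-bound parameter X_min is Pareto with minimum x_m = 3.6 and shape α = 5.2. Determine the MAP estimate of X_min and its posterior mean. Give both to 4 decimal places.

MAP: 3.6000. Posterior mean: 4.4571.

The Pareto density is strictly decreasing on [x_m, ∞), so the mode is x_m = 3.6000.
Mean = α·x_m/(α−1) = 5.2·3.6/4.2 = 4.4571.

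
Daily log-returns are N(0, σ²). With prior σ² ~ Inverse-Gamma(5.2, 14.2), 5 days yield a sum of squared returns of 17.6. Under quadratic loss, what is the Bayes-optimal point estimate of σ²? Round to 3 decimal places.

3.433

Posterior: Inverse-Gamma(shape = 5.2+5/2 = 7.7, scale = 14.2+17.6/2 = 23.0).
Mode = β/(α+1) = 23.0/8.7 = 2.644.
Mean = β/(α−1) = 23.0/6.7 = 3.433.
Quadratic loss ⇒ the optimal estimator is the posterior mean.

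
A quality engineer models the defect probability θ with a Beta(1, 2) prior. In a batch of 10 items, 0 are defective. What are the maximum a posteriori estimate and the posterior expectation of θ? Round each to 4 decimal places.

maximum a posteriori estimate = 0.0000, posterior expectation = 0.0769

Posterior: Beta(1+0, 2+10) = Beta(1, 12).
Since α = 1 ≤ 1 and β > 1, the Beta density is monotone decreasing on [0,1]; the mode is at 0.
Mean = 1/(1+12) = 0.0769.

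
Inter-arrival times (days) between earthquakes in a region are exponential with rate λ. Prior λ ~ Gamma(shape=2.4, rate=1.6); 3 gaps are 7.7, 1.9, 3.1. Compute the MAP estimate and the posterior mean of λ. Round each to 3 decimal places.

MAP = 0.308; posterior mean = 0.378

Σ times = 12.7. Posterior: Gamma(shape = 2.4+3 = 5.4, rate = 1.6+12.7 = 14.3).
Mode = (α−1)/β = 4.4/14.3 = 0.308.
Mean = α/β = 5.4/14.3 = 0.378.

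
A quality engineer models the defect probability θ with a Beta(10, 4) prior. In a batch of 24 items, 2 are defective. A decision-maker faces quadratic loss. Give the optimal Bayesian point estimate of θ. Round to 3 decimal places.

0.316

Posterior: Beta(10+2, 4+22) = Beta(12, 26).
Mode = (12−1)/(12+26−2) = 11/36 = 0.306.
Mean = 12/(12+26) = 12/38 = 0.316.
Quadratic loss ⇒ the optimal estimator is the posterior mean.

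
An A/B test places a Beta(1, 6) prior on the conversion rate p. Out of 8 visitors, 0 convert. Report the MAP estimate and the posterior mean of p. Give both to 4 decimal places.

Posterior: Beta(1+0, 6+8) = Beta(1, 14).
Since α = 1 ≤ 1 and β > 1, the Beta density is monotone decreasing on [0,1]; the mode is at 0.
Mean = 1/(1+14) = 0.0667.
Mean > mode: the posterior has a right tail.

MAP estimate = 0.0000, posterior mean = 0.0667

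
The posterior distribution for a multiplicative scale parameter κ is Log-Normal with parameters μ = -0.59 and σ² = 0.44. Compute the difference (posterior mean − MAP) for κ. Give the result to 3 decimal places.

0.334

Mode = exp(μ − σ²) = exp(-1.03) = 0.357.
Mean = exp(μ + σ²/2) = exp(-0.370) = 0.691.
Difference = 0.691 − 0.357 = 0.334.
The posterior is right-skewed, so the mean exceeds the mode.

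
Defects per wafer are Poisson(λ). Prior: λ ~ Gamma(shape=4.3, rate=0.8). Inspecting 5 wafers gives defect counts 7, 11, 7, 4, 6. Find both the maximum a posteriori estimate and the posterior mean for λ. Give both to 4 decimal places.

λ_MAP = 6.6034, E[λ|data] = 6.7759

Σ counts = 35. Posterior: Gamma(shape = 4.3+35 = 39.3, rate = 0.8+5 = 5.8).
Mode = (α−1)/β = 38.3/5.8 = 6.6034.
Mean = α/β = 39.3/5.8 = 6.7759.
Mean > mode: the posterior has a right tail.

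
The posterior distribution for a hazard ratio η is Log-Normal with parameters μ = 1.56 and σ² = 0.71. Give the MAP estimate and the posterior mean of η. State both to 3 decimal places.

MAP estimate = 2.340, posterior mean = 6.787

Mode = exp(μ − σ²) = exp(0.85) = 2.340.
Mean = exp(μ + σ²/2) = exp(1.915) = 6.787.
The mean is pulled above the mode by the posterior's right skew.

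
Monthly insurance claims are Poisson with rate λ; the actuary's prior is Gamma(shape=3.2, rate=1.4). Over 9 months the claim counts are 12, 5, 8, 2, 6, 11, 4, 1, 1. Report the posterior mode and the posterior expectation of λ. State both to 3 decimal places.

λ_MAP = 5.019, E[λ|data] = 5.115

Σ counts = 50. Posterior: Gamma(shape = 3.2+50 = 53.2, rate = 1.4+9 = 10.4).
Mode = (α−1)/β = 52.2/10.4 = 5.019.
Mean = α/β = 53.2/10.4 = 5.115.
Mean > mode: the posterior has a right tail.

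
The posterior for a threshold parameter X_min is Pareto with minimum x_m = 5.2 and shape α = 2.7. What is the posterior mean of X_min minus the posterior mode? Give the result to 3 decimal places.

3.059

The Pareto density is strictly decreasing on [x_m, ∞), so the mode is x_m = 5.200.
Mean = α·x_m/(α−1) = 2.7·5.2/1.7 = 8.259.
Difference = 8.259 − 5.200 = 3.059.
The mean is pulled above the mode by the posterior's right skew.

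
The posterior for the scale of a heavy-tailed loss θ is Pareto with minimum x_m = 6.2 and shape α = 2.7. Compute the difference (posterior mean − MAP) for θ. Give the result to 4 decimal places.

The Pareto density is strictly decreasing on [x_m, ∞), so the mode is x_m = 6.2000.
Mean = α·x_m/(α−1) = 2.7·6.2/1.7 = 9.8471.
Difference = 9.8471 − 6.2000 = 3.6471.

3.6471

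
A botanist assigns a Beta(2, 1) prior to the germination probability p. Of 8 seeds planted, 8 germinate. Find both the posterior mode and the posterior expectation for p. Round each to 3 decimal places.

Posterior: Beta(2+8, 1+0) = Beta(10, 1).
Since β = 1 ≤ 1 and α > 1, the Beta density is monotone increasing on [0,1]; the mode is at 1.
Mean = 10/(10+1) = 0.909.

p_MAP = 1.000, E[p|data] = 0.909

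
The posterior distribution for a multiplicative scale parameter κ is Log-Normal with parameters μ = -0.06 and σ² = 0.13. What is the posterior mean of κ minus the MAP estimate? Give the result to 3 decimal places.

Mode = exp(μ − σ²) = exp(-0.19) = 0.827.
Mean = exp(μ + σ²/2) = exp(0.005) = 1.005.
Difference = 1.005 − 0.827 = 0.178.

0.178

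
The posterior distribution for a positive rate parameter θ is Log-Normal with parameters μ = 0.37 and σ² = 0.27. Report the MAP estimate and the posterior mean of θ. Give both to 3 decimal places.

MAP = 1.105, posterior mean = 1.657

Mode = exp(μ − σ²) = exp(0.10) = 1.105.
Mean = exp(μ + σ²/2) = exp(0.505) = 1.657.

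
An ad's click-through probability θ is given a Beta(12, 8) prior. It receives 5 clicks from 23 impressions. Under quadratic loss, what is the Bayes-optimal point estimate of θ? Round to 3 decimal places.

0.395

Posterior: Beta(12+5, 8+18) = Beta(17, 26).
Mode = (17−1)/(17+26−2) = 16/41 = 0.390.
Mean = 17/(17+26) = 17/43 = 0.395.
Quadratic loss ⇒ the optimal estimator is the posterior mean.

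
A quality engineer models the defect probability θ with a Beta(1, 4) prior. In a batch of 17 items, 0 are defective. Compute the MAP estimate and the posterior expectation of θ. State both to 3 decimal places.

MAP: 0.000. Posterior mean: 0.045.

Posterior: Beta(1+0, 4+17) = Beta(1, 21).
Since α = 1 ≤ 1 and β > 1, the Beta density is monotone decreasing on [0,1]; the mode is at 0.
Mean = 1/(1+21) = 0.045.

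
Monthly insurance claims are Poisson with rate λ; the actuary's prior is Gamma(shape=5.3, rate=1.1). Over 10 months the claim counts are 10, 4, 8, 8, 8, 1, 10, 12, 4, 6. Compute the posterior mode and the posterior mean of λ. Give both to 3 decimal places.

Σ counts = 71. Posterior: Gamma(shape = 5.3+71 = 76.3, rate = 1.1+10 = 11.1).
Mode = (α−1)/β = 75.3/11.1 = 6.784.
Mean = α/β = 76.3/11.1 = 6.874.

MAP: 6.784. Posterior mean: 6.874.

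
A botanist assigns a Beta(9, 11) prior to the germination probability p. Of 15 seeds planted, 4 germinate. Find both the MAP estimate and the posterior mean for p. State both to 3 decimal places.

MAP estimate = 0.364, posterior mean = 0.371

Posterior: Beta(9+4, 11+11) = Beta(13, 22).
Mode = (13−1)/(13+22−2) = 12/33 = 0.364.
Mean = 13/(13+22) = 13/35 = 0.371.
Mean > mode: the posterior has a right tail.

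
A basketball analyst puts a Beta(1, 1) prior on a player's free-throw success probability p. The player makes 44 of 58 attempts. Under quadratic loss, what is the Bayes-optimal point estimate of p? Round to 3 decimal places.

Posterior: Beta(1+44, 1+14) = Beta(45, 15).
Mode = (45−1)/(45+15−2) = 44/58 = 0.759.
With a flat prior the MAP equals the MLE, 44/58.
Mean = 45/(45+15) = 45/60 = 0.750.
Quadratic loss ⇒ the optimal estimator is the posterior mean.

0.750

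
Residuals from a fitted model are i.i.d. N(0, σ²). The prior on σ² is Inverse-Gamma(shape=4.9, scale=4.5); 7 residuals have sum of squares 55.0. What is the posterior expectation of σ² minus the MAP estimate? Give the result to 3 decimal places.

0.920

Posterior: Inverse-Gamma(shape = 4.9+7/2 = 8.4, scale = 4.5+55.0/2 = 32.0).
Mode = β/(α+1) = 32.0/9.4 = 3.404.
Mean = β/(α−1) = 32.0/7.4 = 4.324.
Difference = 4.324 − 3.404 = 0.920.
Right-skewed posterior ⇒ mode < mean.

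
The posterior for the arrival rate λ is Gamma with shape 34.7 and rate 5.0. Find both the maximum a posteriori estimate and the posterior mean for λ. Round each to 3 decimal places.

Mode = (α−1)/β = 33.7/5.0 = 6.740.
Mean = α/β = 34.7/5.0 = 6.940.
Right-skewed posterior ⇒ mode < mean.

MAP = 6.740, posterior mean = 6.940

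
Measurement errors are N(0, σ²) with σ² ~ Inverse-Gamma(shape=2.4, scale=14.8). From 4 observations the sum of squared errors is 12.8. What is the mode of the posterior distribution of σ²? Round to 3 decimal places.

3.926

Posterior: Inverse-Gamma(shape = 2.4+4/2 = 4.4, scale = 14.8+12.8/2 = 21.2).
Mode = β/(α+1) = 21.2/5.4 = 3.926.
Mean = β/(α−1) = 21.2/3.4 = 6.235.
This is the posterior mode — the MAP estimate.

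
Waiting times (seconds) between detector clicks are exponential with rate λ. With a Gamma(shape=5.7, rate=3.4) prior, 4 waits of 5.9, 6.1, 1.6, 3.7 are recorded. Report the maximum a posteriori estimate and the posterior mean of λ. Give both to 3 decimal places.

Σ times = 17.3. Posterior: Gamma(shape = 5.7+4 = 9.7, rate = 3.4+17.3 = 20.7).
Mode = (α−1)/β = 8.7/20.7 = 0.420.
Mean = α/β = 9.7/20.7 = 0.469.

MAP = 0.420, posterior mean = 0.469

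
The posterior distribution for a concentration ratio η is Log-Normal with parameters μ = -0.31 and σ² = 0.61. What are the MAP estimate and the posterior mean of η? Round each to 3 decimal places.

η_MAP = 0.399, E[η|data] = 0.995

Mode = exp(μ − σ²) = exp(-0.92) = 0.399.
Mean = exp(μ + σ²/2) = exp(-0.005) = 0.995.
The posterior is right-skewed, so the mean exceeds the mode.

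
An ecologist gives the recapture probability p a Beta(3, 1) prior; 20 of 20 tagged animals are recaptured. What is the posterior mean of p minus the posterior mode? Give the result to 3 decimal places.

-0.042

Posterior: Beta(3+20, 1+0) = Beta(23, 1).
Since β = 1 ≤ 1 and α > 1, the Beta density is monotone increasing on [0,1]; the mode is at 1.
Mean = 23/(23+1) = 0.958.
Difference = 0.958 − 1.000 = -0.042.
The mean is pulled below the mode by the posterior's left skew.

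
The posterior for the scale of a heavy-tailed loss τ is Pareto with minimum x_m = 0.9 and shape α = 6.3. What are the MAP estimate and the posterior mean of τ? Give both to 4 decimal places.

The Pareto density is strictly decreasing on [x_m, ∞), so the mode is x_m = 0.9000.
Mean = α·x_m/(α−1) = 6.3·0.9/5.3 = 1.0698.

MAP = 0.9000, posterior mean = 1.0698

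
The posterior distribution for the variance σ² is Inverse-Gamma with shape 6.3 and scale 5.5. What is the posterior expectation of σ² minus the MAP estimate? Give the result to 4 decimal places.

Mode = β/(α+1) = 5.5/7.3 = 0.7534.
Mean = β/(α−1) = 5.5/5.3 = 1.0377.
Difference = 1.0377 − 0.7534 = 0.2843.
Mean > mode: the posterior has a right tail.

0.2843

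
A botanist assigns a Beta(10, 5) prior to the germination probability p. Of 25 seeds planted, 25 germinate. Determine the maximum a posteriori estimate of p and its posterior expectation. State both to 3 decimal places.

maximum a posteriori estimate = 0.895, posterior expectation = 0.875

Posterior: Beta(10+25, 5+0) = Beta(35, 5).
Mode = (35−1)/(35+5−2) = 34/38 = 0.895.
Mean = 35/(35+5) = 35/40 = 0.875.
Left-skewed posterior ⇒ mean < mode.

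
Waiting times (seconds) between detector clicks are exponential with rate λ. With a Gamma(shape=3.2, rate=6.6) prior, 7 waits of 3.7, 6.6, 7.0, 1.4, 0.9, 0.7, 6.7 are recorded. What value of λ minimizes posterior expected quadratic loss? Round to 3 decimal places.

0.304

Σ times = 27.0. Posterior: Gamma(shape = 3.2+7 = 10.2, rate = 6.6+27.0 = 33.6).
Mode = (α−1)/β = 9.2/33.6 = 0.274.
Mean = α/β = 10.2/33.6 = 0.304.
Quadratic loss ⇒ the optimal estimator is the posterior mean.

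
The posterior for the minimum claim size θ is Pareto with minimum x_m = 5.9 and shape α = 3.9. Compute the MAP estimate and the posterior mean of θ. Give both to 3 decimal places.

The Pareto density is strictly decreasing on [x_m, ∞), so the mode is x_m = 5.900.
Mean = α·x_m/(α−1) = 3.9·5.9/2.9 = 7.934.
Mean > mode: the posterior has a right tail.

θ_MAP = 5.900, E[θ|data] = 7.934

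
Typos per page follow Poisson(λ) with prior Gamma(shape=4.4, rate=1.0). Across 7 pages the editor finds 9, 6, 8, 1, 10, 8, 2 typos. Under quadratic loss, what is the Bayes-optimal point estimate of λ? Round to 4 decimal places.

6.0500

Σ counts = 44. Posterior: Gamma(shape = 4.4+44 = 48.4, rate = 1.0+7 = 8.0).
Mode = (α−1)/β = 47.4/8.0 = 5.9250.
Mean = α/β = 48.4/8.0 = 6.0500.
Quadratic loss ⇒ the optimal estimator is the posterior mean.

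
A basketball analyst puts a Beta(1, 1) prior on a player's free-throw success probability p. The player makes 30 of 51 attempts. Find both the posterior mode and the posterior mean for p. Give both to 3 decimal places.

p_MAP = 0.588, E[p|data] = 0.585

Posterior: Beta(1+30, 1+21) = Beta(31, 22).
Mode = (31−1)/(31+22−2) = 30/51 = 0.588.
With a flat prior the MAP equals the MLE, 30/51.
Mean = 31/(31+22) = 31/53 = 0.585.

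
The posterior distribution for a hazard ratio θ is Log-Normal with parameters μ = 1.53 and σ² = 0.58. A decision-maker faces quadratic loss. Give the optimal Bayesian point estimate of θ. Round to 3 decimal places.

6.172

Mode = exp(μ − σ²) = exp(0.95) = 2.586.
Mean = exp(μ + σ²/2) = exp(1.820) = 6.172.
Quadratic loss ⇒ the optimal estimator is the posterior mean.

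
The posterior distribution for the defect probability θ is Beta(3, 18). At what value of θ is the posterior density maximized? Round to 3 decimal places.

Mode = (3−1)/(3+18−2) = 2/19 = 0.105.
Mean = 3/(3+18) = 3/21 = 0.143.
This is the posterior mode — the MAP estimate.

0.105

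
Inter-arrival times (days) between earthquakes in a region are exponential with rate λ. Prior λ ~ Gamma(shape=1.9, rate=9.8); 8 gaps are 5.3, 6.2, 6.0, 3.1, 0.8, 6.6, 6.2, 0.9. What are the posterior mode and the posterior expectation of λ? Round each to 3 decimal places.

Σ times = 35.1. Posterior: Gamma(shape = 1.9+8 = 9.9, rate = 9.8+35.1 = 44.9).
Mode = (α−1)/β = 8.9/44.9 = 0.198.
Mean = α/β = 9.9/44.9 = 0.220.

posterior mode = 0.198, posterior expectation = 0.220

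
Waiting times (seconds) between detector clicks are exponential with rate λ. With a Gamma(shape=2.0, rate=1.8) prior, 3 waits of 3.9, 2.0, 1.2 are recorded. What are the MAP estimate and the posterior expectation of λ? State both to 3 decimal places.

MAP: 0.449. Posterior mean: 0.562.

Σ times = 7.1. Posterior: Gamma(shape = 2.0+3 = 5.0, rate = 1.8+7.1 = 8.9).
Mode = (α−1)/β = 4.0/8.9 = 0.449.
Mean = α/β = 5.0/8.9 = 0.562.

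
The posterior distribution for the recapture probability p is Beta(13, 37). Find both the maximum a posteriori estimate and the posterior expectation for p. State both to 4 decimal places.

Mode = (13−1)/(13+37−2) = 12/48 = 0.2500.
Mean = 13/(13+37) = 13/50 = 0.2600.
Mean > mode: the posterior has a right tail.

MAP: 0.2500. Posterior mean: 0.2600.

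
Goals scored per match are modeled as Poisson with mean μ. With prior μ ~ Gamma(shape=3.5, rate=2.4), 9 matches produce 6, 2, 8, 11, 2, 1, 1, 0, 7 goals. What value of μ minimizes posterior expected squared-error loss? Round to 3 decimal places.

3.640

Σ counts = 38. Posterior: Gamma(shape = 3.5+38 = 41.5, rate = 2.4+9 = 11.4).
Mode = (α−1)/β = 40.5/11.4 = 3.553.
Mean = α/β = 41.5/11.4 = 3.640.
Squared-error loss ⇒ the optimal estimator is the posterior mean.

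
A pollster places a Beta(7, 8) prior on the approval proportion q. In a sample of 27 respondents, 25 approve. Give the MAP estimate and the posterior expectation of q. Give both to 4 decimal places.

q_MAP = 0.7750, E[q|data] = 0.7619

Posterior: Beta(7+25, 8+2) = Beta(32, 10).
Mode = (32−1)/(32+10−2) = 31/40 = 0.7750.
Mean = 32/(32+10) = 32/42 = 0.7619.
The mean is pulled below the mode by the posterior's left skew.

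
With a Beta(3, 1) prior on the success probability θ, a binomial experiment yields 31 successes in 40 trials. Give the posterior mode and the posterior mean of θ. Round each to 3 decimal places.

θ_MAP = 0.786, E[θ|data] = 0.773

Posterior: Beta(3+31, 1+9) = Beta(34, 10).
Mode = (34−1)/(34+10−2) = 33/42 = 0.786.
Mean = 34/(34+10) = 34/44 = 0.773.
The posterior is left-skewed, so the mode exceeds the mean.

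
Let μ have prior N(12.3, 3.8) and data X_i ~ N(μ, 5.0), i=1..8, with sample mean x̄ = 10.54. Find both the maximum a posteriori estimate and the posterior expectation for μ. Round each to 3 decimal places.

MAP: 10.789. Posterior mean: 10.789.

Posterior for μ is Normal. Precision-weighted mean: (1/3.8·12.3 + 8/5.0·10.54) / (1/3.8 + 8/5.0) = 10.789.
A Normal posterior is symmetric, so mode = mean.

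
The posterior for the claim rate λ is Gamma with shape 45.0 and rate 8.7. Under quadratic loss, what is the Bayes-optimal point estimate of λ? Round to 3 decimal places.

5.172

Mode = (α−1)/β = 44.0/8.7 = 5.057.
Mean = α/β = 45.0/8.7 = 5.172.
Quadratic loss ⇒ the optimal estimator is the posterior mean.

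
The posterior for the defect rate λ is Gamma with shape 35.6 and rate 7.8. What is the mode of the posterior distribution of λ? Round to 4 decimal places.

Mode = (α−1)/β = 34.6/7.8 = 4.4359.
Mean = α/β = 35.6/7.8 = 4.5641.
This is the posterior mode — the MAP estimate.

4.4359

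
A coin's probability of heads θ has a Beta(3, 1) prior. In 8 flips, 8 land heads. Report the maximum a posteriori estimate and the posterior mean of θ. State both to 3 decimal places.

MAP: 1.000. Posterior mean: 0.917.

Posterior: Beta(3+8, 1+0) = Beta(11, 1).
Since β = 1 ≤ 1 and α > 1, the Beta density is monotone increasing on [0,1]; the mode is at 1.
Mean = 11/(11+1) = 0.917.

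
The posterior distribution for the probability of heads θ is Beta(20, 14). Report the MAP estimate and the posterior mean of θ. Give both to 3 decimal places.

Mode = (20−1)/(20+14−2) = 19/32 = 0.594.
Mean = 20/(20+14) = 20/34 = 0.588.

MAP = 0.594; posterior mean = 0.588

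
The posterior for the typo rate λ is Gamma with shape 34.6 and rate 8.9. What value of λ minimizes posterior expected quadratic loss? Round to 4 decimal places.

3.8876

Mode = (α−1)/β = 33.6/8.9 = 3.7753.
Mean = α/β = 34.6/8.9 = 3.8876.
Quadratic loss ⇒ the optimal estimator is the posterior mean.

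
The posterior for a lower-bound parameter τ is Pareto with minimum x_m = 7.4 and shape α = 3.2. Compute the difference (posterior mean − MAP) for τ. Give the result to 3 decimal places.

The Pareto density is strictly decreasing on [x_m, ∞), so the mode is x_m = 7.400.
Mean = α·x_m/(α−1) = 3.2·7.4/2.2 = 10.764.
Difference = 10.764 − 7.400 = 3.364.

3.364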